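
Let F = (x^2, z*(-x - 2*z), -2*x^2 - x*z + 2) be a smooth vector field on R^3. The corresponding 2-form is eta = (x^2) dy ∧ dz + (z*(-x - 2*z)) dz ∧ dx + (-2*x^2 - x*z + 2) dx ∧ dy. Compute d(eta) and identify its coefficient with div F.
d(eta) = (x) dx ∧ dy ∧ dz; div F = x

For a 2-form in R^3 of the form above, applying d gives a 3-form with coefficient ∂P/∂x + ∂Q/∂y + ∂R/∂z:
  ∂P/∂x = 2*x
  ∂Q/∂y = 0
  ∂R/∂z = -x
Sum = x, which is exactly div F.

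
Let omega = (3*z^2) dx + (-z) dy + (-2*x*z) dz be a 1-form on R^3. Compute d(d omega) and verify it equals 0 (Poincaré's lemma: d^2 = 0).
d(d omega) = 0

Step 1: d omega = sum_{i<j} (∂f_j/∂x_i - ∂f_i/∂x_j) dx_i ∧ dx_j:
  coeff of dx ∧ dy: 0
  coeff of dx ∧ dz: -8*z
  coeff of dy ∧ dz: 1
Step 2: Apply d again to each 2-form coefficient. The only possible 3-form in R^3 is dx ∧ dy ∧ dz, with coefficient
  ∂(coeff of dy∧dz)/∂x - ∂(coeff of dx∧dz)/∂y + ∂(coeff of dx∧dy)/∂z
  = ∂/∂x (1) - ∂/∂y (-8*z) + ∂/∂z (0).
Each of these terms simplifies to sums of mixed partials that cancel in pairs. The result is 0 (by equality of mixed partials for smooth functions — Schwarz / Clairaut).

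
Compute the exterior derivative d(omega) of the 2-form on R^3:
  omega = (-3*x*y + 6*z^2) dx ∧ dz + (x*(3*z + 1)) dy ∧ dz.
d(omega) = (3*x + 3*z + 1) dx ∧ dy ∧ dz

For a 2-form omega = sum_{i<j} g_{ij} dx_i ∧ dx_j, the exterior derivative is
  d(omega) = sum_{i<j} d(g_{ij}) ∧ dx_i ∧ dx_j = sum_{i<j, k} (∂g_{ij}/∂x_k) dx_k ∧ dx_i ∧ dx_j.
Expand each term, using dx_k ∧ dx_i ∧ dx_j = sgn(permutation) dx_{(a)} ∧ dx_{(b)} ∧ dx_{(c)} with (a < b < c) sorted:
  d(-3*x*y + 6*z^2) includes (∂/∂y)(-3*x*y + 6*z^2) dy = (-3*x) dy, which multiplied by dx ∧ dz gives (3*x) dx ∧ dy ∧ dz
  d(x*(3*z + 1)) includes (∂/∂x)(x*(3*z + 1)) dx = (3*z + 1) dx, which multiplied by dy ∧ dz gives (3*z + 1) dx ∧ dy ∧ dz
Collecting like 3-forms: d(omega) = (3*x + 3*z + 1) dx ∧ dy ∧ dz.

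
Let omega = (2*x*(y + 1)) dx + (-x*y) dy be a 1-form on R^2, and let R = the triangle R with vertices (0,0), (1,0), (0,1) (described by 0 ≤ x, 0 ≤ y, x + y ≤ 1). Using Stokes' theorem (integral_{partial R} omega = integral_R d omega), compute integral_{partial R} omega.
integral_(partial R) omega = -1/2

Stokes: integral_partial_R omega = integral_R d omega with d omega = (∂Q/∂x - ∂P/∂y) dx ∧ dy.
  ∂Q/∂x = -y
  ∂P/∂y = 2*x
  integrand = ∂Q/∂x - ∂P/∂y = -2*x - y.
Integrating over R: integral_0^1 integral_0^{1-x} (-2*x - y) dy dx = -1/2.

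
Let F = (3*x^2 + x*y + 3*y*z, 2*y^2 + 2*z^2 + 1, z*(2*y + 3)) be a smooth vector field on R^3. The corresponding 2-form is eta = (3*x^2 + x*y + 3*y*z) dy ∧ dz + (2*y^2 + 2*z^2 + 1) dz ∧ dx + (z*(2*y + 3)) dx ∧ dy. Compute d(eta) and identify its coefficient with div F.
d(eta) = (6*x + 7*y + 3) dx ∧ dy ∧ dz; div F = 6*x + 7*y + 3

For a 2-form in R^3 of the form above, applying d gives a 3-form with coefficient ∂P/∂x + ∂Q/∂y + ∂R/∂z:
  ∂P/∂x = 6*x + y
  ∂Q/∂y = 4*y
  ∂R/∂z = 2*y + 3
Sum = 6*x + 7*y + 3, which is exactly div F.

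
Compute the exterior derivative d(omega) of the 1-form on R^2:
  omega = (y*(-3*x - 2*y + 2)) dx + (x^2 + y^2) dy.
d(omega) = (5*x + 4*y - 2) dx ∧ dy

For a 1-form omega = sum_i f_i dx_i, the exterior derivative is
  d(omega) = sum_{i < j} (∂f_j/∂x_i - ∂f_i/∂x_j) dx_i ∧ dx_j.
  coefficient of dx ∧ dy: ∂f_2/∂x - ∂f_1/∂y = ∂(x^2 + y^2)/∂x - ∂(y*(-3*x - 2*y + 2))/∂y = 5*x + 4*y - 2
Assembling: d(omega) = (5*x + 4*y - 2) dx ∧ dy.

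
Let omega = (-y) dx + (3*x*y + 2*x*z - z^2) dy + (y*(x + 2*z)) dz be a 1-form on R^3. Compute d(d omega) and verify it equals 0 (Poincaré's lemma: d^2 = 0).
d(d omega) = 0

Step 1: d omega = sum_{i<j} (∂f_j/∂x_i - ∂f_i/∂x_j) dx_i ∧ dx_j:
  coeff of dx ∧ dy: 3*y + 2*z + 1
  coeff of dx ∧ dz: y
  coeff of dy ∧ dz: -x + 4*z
Step 2: Apply d again to each 2-form coefficient. The only possible 3-form in R^3 is dx ∧ dy ∧ dz, with coefficient
  ∂(coeff of dy∧dz)/∂x - ∂(coeff of dx∧dz)/∂y + ∂(coeff of dx∧dy)/∂z
  = ∂/∂x (-x + 4*z) - ∂/∂y (y) + ∂/∂z (3*y + 2*z + 1).
Each of these terms simplifies to sums of mixed partials that cancel in pairs. The result is 0 (by equality of mixed partials for smooth functions — Schwarz / Clairaut).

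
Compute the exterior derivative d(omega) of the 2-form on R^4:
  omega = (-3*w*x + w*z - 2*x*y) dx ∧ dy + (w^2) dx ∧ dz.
d(omega) = (w) dx ∧ dy ∧ dz + (-3*x + z) dx ∧ dy ∧ dw + (2*w) dx ∧ dz ∧ dw

For a 2-form omega = sum_{i<j} g_{ij} dx_i ∧ dx_j, the exterior derivative is
  d(omega) = sum_{i<j} d(g_{ij}) ∧ dx_i ∧ dx_j = sum_{i<j, k} (∂g_{ij}/∂x_k) dx_k ∧ dx_i ∧ dx_j.
Expand each term, using dx_k ∧ dx_i ∧ dx_j = sgn(permutation) dx_{(a)} ∧ dx_{(b)} ∧ dx_{(c)} with (a < b < c) sorted:
  d(-3*w*x + w*z - 2*x*y) includes (∂/∂z)(-3*w*x + w*z - 2*x*y) dz = (w) dz, which multiplied by dx ∧ dy gives (w) dx ∧ dy ∧ dz
  d(-3*w*x + w*z - 2*x*y) includes (∂/∂w)(-3*w*x + w*z - 2*x*y) dw = (-3*x + z) dw, which multiplied by dx ∧ dy gives (-3*x + z) dx ∧ dy ∧ dw
  d(w^2) includes (∂/∂w)(w^2) dw = (2*w) dw, which multiplied by dx ∧ dz gives (2*w) dx ∧ dz ∧ dw
Collecting like 3-forms: d(omega) = (w) dx ∧ dy ∧ dz + (-3*x + z) dx ∧ dy ∧ dw + (2*w) dx ∧ dz ∧ dw.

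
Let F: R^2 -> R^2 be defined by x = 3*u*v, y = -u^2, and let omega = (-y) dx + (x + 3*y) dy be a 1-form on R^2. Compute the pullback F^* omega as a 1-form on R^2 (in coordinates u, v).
F^* omega = (3*u^2*(2*u - v)) du + (3*u^3) dv

Using F^*(f dg) = (f ∘ F) d(g ∘ F), substitute each coordinate x_i by F_i(u, v) in f_i, and replace dx_i by d F_i = (∂F_i/∂u) du + (∂F_i/∂v) dv.
  For the x component: f_1(F) = u^2; d F_1 = (3*v) du + (3*u) dv
  For the y component: f_2(F) = 3*u*(-u + v); d F_2 = (-2*u) du + (0) dv
Combining and collecting du, dv coefficients:
  coeff of du: 3*u^2*(2*u - v)
  coeff of dv: 3*u^3
F^* omega = (3*u^2*(2*u - v)) du + (3*u^3) dv.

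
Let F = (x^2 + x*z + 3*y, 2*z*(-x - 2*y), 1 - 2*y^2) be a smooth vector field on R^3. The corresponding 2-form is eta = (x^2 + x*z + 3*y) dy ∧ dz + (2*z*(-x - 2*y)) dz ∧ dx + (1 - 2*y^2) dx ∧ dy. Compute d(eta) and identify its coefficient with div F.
d(eta) = (2*x - 3*z) dx ∧ dy ∧ dz; div F = 2*x - 3*z

For a 2-form in R^3 of the form above, applying d gives a 3-form with coefficient ∂P/∂x + ∂Q/∂y + ∂R/∂z:
  ∂P/∂x = 2*x + z
  ∂Q/∂y = -4*z
  ∂R/∂z = 0
Sum = 2*x - 3*z, which is exactly div F.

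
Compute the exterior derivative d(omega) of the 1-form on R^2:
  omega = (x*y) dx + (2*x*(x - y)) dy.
d(omega) = (3*x - 2*y) dx ∧ dy

For a 1-form omega = sum_i f_i dx_i, the exterior derivative is
  d(omega) = sum_{i < j} (∂f_j/∂x_i - ∂f_i/∂x_j) dx_i ∧ dx_j.
  coefficient of dx ∧ dy: ∂f_2/∂x - ∂f_1/∂y = ∂(2*x*(x - y))/∂x - ∂(x*y)/∂y = 3*x - 2*y
Assembling: d(omega) = (3*x - 2*y) dx ∧ dy.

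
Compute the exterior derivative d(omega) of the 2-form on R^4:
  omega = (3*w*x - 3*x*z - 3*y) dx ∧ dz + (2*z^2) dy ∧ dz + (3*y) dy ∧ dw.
d(omega) = (3) dx ∧ dy ∧ dz + (3*x) dx ∧ dz ∧ dw

For a 2-form omega = sum_{i<j} g_{ij} dx_i ∧ dx_j, the exterior derivative is
  d(omega) = sum_{i<j} d(g_{ij}) ∧ dx_i ∧ dx_j = sum_{i<j, k} (∂g_{ij}/∂x_k) dx_k ∧ dx_i ∧ dx_j.
Expand each term, using dx_k ∧ dx_i ∧ dx_j = sgn(permutation) dx_{(a)} ∧ dx_{(b)} ∧ dx_{(c)} with (a < b < c) sorted:
  d(3*w*x - 3*x*z - 3*y) includes (∂/∂y)(3*w*x - 3*x*z - 3*y) dy = (-3) dy, which multiplied by dx ∧ dz gives (3) dx ∧ dy ∧ dz
  d(3*w*x - 3*x*z - 3*y) includes (∂/∂w)(3*w*x - 3*x*z - 3*y) dw = (3*x) dw, which multiplied by dx ∧ dz gives (3*x) dx ∧ dz ∧ dw
Collecting like 3-forms: d(omega) = (3) dx ∧ dy ∧ dz + (3*x) dx ∧ dz ∧ dw.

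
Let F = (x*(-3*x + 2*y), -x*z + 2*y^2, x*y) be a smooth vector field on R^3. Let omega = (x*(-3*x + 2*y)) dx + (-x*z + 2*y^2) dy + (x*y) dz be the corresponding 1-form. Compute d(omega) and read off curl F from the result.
d(omega) = (2*x) dy ∧ dz + (-y) dz ∧ dx + (-2*x - z) dx ∧ dy; curl F = (2*x, -y, -2*x - z)

d omega = sum_{i<j} (∂f_j/∂x_i - ∂f_i/∂x_j) dx_i ∧ dx_j. Under the identification (dy ∧ dz, dz ∧ dx, dx ∧ dy) ↔ (e_x, e_y, e_z), the coefficients are exactly the components of curl F. Compute:
  ∂R/∂y - ∂Q/∂z = (x) - (-x) = 2*x
  ∂P/∂z - ∂R/∂x = (0) - (y) = -y
  ∂Q/∂x - ∂P/∂y = (-z) - (2*x) = -2*x - z.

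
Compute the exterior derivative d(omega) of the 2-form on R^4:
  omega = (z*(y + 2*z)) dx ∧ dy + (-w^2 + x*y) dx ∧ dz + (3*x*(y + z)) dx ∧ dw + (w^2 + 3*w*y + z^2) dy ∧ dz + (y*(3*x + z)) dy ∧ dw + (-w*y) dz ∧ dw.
d(omega) = (-x + y + 4*z) dx ∧ dy ∧ dz + (-2*w - 3*x) dx ∧ dz ∧ dw + (-3*x + 3*y) dx ∧ dy ∧ dw + (w + 2*y) dy ∧ dz ∧ dw

For a 2-form omega = sum_{i<j} g_{ij} dx_i ∧ dx_j, the exterior derivative is
  d(omega) = sum_{i<j} d(g_{ij}) ∧ dx_i ∧ dx_j = sum_{i<j, k} (∂g_{ij}/∂x_k) dx_k ∧ dx_i ∧ dx_j.
Expand each term, using dx_k ∧ dx_i ∧ dx_j = sgn(permutation) dx_{(a)} ∧ dx_{(b)} ∧ dx_{(c)} with (a < b < c) sorted:
  d(z*(y + 2*z)) includes (∂/∂z)(z*(y + 2*z)) dz = (y + 4*z) dz, which multiplied by dx ∧ dy gives (y + 4*z) dx ∧ dy ∧ dz
  d(-w^2 + x*y) includes (∂/∂y)(-w^2 + x*y) dy = (x) dy, which multiplied by dx ∧ dz gives (-x) dx ∧ dy ∧ dz
  d(-w^2 + x*y) includes (∂/∂w)(-w^2 + x*y) dw = (-2*w) dw, which multiplied by dx ∧ dz gives (-2*w) dx ∧ dz ∧ dw
  d(3*x*(y + z)) includes (∂/∂y)(3*x*(y + z)) dy = (3*x) dy, which multiplied by dx ∧ dw gives (-3*x) dx ∧ dy ∧ dw
  d(3*x*(y + z)) includes (∂/∂z)(3*x*(y + z)) dz = (3*x) dz, which multiplied by dx ∧ dw gives (-3*x) dx ∧ dz ∧ dw
  d(w^2 + 3*w*y + z^2) includes (∂/∂w)(w^2 + 3*w*y + z^2) dw = (2*w + 3*y) dw, which multiplied by dy ∧ dz gives (2*w + 3*y) dy ∧ dz ∧ dw
  d(y*(3*x + z)) includes (∂/∂x)(y*(3*x + z)) dx = (3*y) dx, which multiplied by dy ∧ dw gives (3*y) dx ∧ dy ∧ dw
  d(y*(3*x + z)) includes (∂/∂z)(y*(3*x + z)) dz = (y) dz, which multiplied by dy ∧ dw gives (-y) dy ∧ dz ∧ dw
  d(-w*y) includes (∂/∂y)(-w*y) dy = (-w) dy, which multiplied by dz ∧ dw gives (-w) dy ∧ dz ∧ dw
Collecting like 3-forms: d(omega) = (-x + y + 4*z) dx ∧ dy ∧ dz + (-2*w - 3*x) dx ∧ dz ∧ dw + (-3*x + 3*y) dx ∧ dy ∧ dw + (w + 2*y) dy ∧ dz ∧ dw.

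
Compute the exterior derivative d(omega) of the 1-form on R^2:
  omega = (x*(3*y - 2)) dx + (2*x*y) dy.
d(omega) = (-3*x + 2*y) dx ∧ dy

For a 1-form omega = sum_i f_i dx_i, the exterior derivative is
  d(omega) = sum_{i < j} (∂f_j/∂x_i - ∂f_i/∂x_j) dx_i ∧ dx_j.
  coefficient of dx ∧ dy: ∂f_2/∂x - ∂f_1/∂y = ∂(2*x*y)/∂x - ∂(x*(3*y - 2))/∂y = -3*x + 2*y
Assembling: d(omega) = (-3*x + 2*y) dx ∧ dy.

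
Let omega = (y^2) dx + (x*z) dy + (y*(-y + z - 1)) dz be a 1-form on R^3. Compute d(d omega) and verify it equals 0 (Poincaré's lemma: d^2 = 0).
d(d omega) = 0

Step 1: d omega = sum_{i<j} (∂f_j/∂x_i - ∂f_i/∂x_j) dx_i ∧ dx_j:
  coeff of dx ∧ dy: -2*y + z
  coeff of dx ∧ dz: 0
  coeff of dy ∧ dz: -x - 2*y + z - 1
Step 2: Apply d again to each 2-form coefficient. The only possible 3-form in R^3 is dx ∧ dy ∧ dz, with coefficient
  ∂(coeff of dy∧dz)/∂x - ∂(coeff of dx∧dz)/∂y + ∂(coeff of dx∧dy)/∂z
  = ∂/∂x (-x - 2*y + z - 1) - ∂/∂y (0) + ∂/∂z (-2*y + z).
Each of these terms simplifies to sums of mixed partials that cancel in pairs. The result is 0 (by equality of mixed partials for smooth functions — Schwarz / Clairaut).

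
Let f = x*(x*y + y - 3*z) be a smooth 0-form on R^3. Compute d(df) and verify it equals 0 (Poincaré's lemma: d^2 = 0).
d(df) = 0

Step 1: df = sum_i (∂f/∂x_i) dx_i = (2*x*y + y - 3*z) dx + (x*(x + 1)) dy + (-3*x) dz.
Step 2: Apply d again. Using the 1-form formula, the coefficient of dx ∧ dy in d(df) is ∂^2 f/∂x ∂y - ∂^2 f/∂y ∂x = (2*x + 1) - (2*x + 1) = 0 (equality of mixed partials for smooth f).
Similarly for dx ∧ dz and dy ∧ dz — all coefficients vanish. So d(df) = 0.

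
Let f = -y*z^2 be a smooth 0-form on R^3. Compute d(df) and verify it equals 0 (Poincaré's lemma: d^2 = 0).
d(df) = 0

Step 1: df = sum_i (∂f/∂x_i) dx_i = (0) dx + (-z^2) dy + (-2*y*z) dz.
Step 2: Apply d again. Using the 1-form formula, the coefficient of dx ∧ dy in d(df) is ∂^2 f/∂x ∂y - ∂^2 f/∂y ∂x = (0) - (0) = 0 (equality of mixed partials for smooth f).
Similarly for dx ∧ dz and dy ∧ dz — all coefficients vanish. So d(df) = 0.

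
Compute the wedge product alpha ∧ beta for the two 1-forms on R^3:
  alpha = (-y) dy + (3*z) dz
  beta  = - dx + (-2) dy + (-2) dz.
alpha ∧ beta = (-y) dx ∧ dy + (2*y + 6*z) dy ∧ dz + (3*z) dx ∧ dz

Distribute the wedge, using dx_i ∧ dx_j = -dx_j ∧ dx_i and dx_i ∧ dx_i = 0. For each pair (i, j) with i < j, the coefficient of dx_i ∧ dx_j in alpha ∧ beta is (alpha_i * beta_j - alpha_j * beta_i). Collecting: alpha ∧ beta = (-y) dx ∧ dy + (2*y + 6*z) dy ∧ dz + (3*z) dx ∧ dz.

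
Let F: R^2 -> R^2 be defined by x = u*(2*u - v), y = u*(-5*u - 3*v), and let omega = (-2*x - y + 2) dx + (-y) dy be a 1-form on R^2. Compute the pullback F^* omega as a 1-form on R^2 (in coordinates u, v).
F^* omega = (-46*u^3 - 26*u^2*v - 14*u*v^2 + 8*u - 2*v) du + (2*u*(-8*u^2 - 7*u*v - 1)) dv

Using F^*(f dg) = (f ∘ F) d(g ∘ F), substitute each coordinate x_i by F_i(u, v) in f_i, and replace dx_i by d F_i = (∂F_i/∂u) du + (∂F_i/∂v) dv.
  For the x component: f_1(F) = u^2 + 5*u*v + 2; d F_1 = (4*u - v) du + (-u) dv
  For the y component: f_2(F) = u*(5*u + 3*v); d F_2 = (-10*u - 3*v) du + (-3*u) dv
Combining and collecting du, dv coefficients:
  coeff of du: -46*u^3 - 26*u^2*v - 14*u*v^2 + 8*u - 2*v
  coeff of dv: 2*u*(-8*u^2 - 7*u*v - 1)
F^* omega = (-46*u^3 - 26*u^2*v - 14*u*v^2 + 8*u - 2*v) du + (2*u*(-8*u^2 - 7*u*v - 1)) dv.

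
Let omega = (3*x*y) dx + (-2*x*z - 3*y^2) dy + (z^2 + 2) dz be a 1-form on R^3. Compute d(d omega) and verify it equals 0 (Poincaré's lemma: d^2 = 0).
d(d omega) = 0

Step 1: d omega = sum_{i<j} (∂f_j/∂x_i - ∂f_i/∂x_j) dx_i ∧ dx_j:
  coeff of dx ∧ dy: -3*x - 2*z
  coeff of dx ∧ dz: 0
  coeff of dy ∧ dz: 2*x
Step 2: Apply d again to each 2-form coefficient. The only possible 3-form in R^3 is dx ∧ dy ∧ dz, with coefficient
  ∂(coeff of dy∧dz)/∂x - ∂(coeff of dx∧dz)/∂y + ∂(coeff of dx∧dy)/∂z
  = ∂/∂x (2*x) - ∂/∂y (0) + ∂/∂z (-3*x - 2*z).
Each of these terms simplifies to sums of mixed partials that cancel in pairs. The result is 0 (by equality of mixed partials for smooth functions — Schwarz / Clairaut).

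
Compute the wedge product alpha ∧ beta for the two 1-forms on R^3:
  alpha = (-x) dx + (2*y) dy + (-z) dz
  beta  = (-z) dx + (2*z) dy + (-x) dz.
alpha ∧ beta = (2*z*(-x + y)) dx ∧ dy + (x^2 - z^2) dx ∧ dz + (-2*x*y + 2*z^2) dy ∧ dz

Distribute the wedge, using dx_i ∧ dx_j = -dx_j ∧ dx_i and dx_i ∧ dx_i = 0. For each pair (i, j) with i < j, the coefficient of dx_i ∧ dx_j in alpha ∧ beta is (alpha_i * beta_j - alpha_j * beta_i). Collecting: alpha ∧ beta = (2*z*(-x + y)) dx ∧ dy + (x^2 - z^2) dx ∧ dz + (-2*x*y + 2*z^2) dy ∧ dz.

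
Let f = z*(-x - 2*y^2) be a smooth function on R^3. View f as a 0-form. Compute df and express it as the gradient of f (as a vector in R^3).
df = (-z) dx + (-4*y*z) dy + (-x - 2*y^2) dz; grad f = (-z, -4*y*z, -x - 2*y^2)

For a 0-form f, d f = (∂f/∂x) dx + (∂f/∂y) dy + (∂f/∂z) dz. The components of the vector representation are exactly the entries of grad f in Cartesian coordinates:
  ∂f/∂x = -z
  ∂f/∂y = -4*y*z
  ∂f/∂z = -x - 2*y^2.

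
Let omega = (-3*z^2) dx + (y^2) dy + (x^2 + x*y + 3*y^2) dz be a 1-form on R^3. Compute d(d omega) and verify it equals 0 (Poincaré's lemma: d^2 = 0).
d(d omega) = 0

Step 1: d omega = sum_{i<j} (∂f_j/∂x_i - ∂f_i/∂x_j) dx_i ∧ dx_j:
  coeff of dx ∧ dy: 0
  coeff of dx ∧ dz: 2*x + y + 6*z
  coeff of dy ∧ dz: x + 6*y
Step 2: Apply d again to each 2-form coefficient. The only possible 3-form in R^3 is dx ∧ dy ∧ dz, with coefficient
  ∂(coeff of dy∧dz)/∂x - ∂(coeff of dx∧dz)/∂y + ∂(coeff of dx∧dy)/∂z
  = ∂/∂x (x + 6*y) - ∂/∂y (2*x + y + 6*z) + ∂/∂z (0).
Each of these terms simplifies to sums of mixed partials that cancel in pairs. The result is 0 (by equality of mixed partials for smooth functions — Schwarz / Clairaut).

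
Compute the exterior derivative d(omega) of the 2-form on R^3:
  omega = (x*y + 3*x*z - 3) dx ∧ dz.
d(omega) = (-x) dx ∧ dy ∧ dz

For a 2-form omega = sum_{i<j} g_{ij} dx_i ∧ dx_j, the exterior derivative is
  d(omega) = sum_{i<j} d(g_{ij}) ∧ dx_i ∧ dx_j = sum_{i<j, k} (∂g_{ij}/∂x_k) dx_k ∧ dx_i ∧ dx_j.
Expand each term, using dx_k ∧ dx_i ∧ dx_j = sgn(permutation) dx_{(a)} ∧ dx_{(b)} ∧ dx_{(c)} with (a < b < c) sorted:
  d(x*y + 3*x*z - 3) includes (∂/∂y)(x*y + 3*x*z - 3) dy = (x) dy, which multiplied by dx ∧ dz gives (-x) dx ∧ dy ∧ dz
Collecting like 3-forms: d(omega) = (-x) dx ∧ dy ∧ dz.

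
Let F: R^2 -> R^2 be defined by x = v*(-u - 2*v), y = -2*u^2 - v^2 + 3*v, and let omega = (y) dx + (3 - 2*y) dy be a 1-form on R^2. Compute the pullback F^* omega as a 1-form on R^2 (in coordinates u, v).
F^* omega = (-16*u^3 + 2*u^2*v - 8*u*v^2 + 24*u*v - 12*u + v^3 - 3*v^2) du + (2*u^3 + 12*u^2 + u*v^2 - 3*u*v + 6*v^2 - 24*v + 9) dv

Using F^*(f dg) = (f ∘ F) d(g ∘ F), substitute each coordinate x_i by F_i(u, v) in f_i, and replace dx_i by d F_i = (∂F_i/∂u) du + (∂F_i/∂v) dv.
  For the x component: f_1(F) = -2*u^2 - v^2 + 3*v; d F_1 = (-v) du + (-u - 4*v) dv
  For the y component: f_2(F) = 4*u^2 + 2*v^2 - 6*v + 3; d F_2 = (-4*u) du + (3 - 2*v) dv
Combining and collecting du, dv coefficients:
  coeff of du: -16*u^3 + 2*u^2*v - 8*u*v^2 + 24*u*v - 12*u + v^3 - 3*v^2
  coeff of dv: 2*u^3 + 12*u^2 + u*v^2 - 3*u*v + 6*v^2 - 24*v + 9
F^* omega = (-16*u^3 + 2*u^2*v - 8*u*v^2 + 24*u*v - 12*u + v^3 - 3*v^2) du + (2*u^3 + 12*u^2 + u*v^2 - 3*u*v + 6*v^2 - 24*v + 9) dv.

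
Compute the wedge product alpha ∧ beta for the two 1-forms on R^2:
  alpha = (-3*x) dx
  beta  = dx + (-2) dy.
alpha ∧ beta = (6*x) dx ∧ dy

Distribute the wedge, using dx_i ∧ dx_j = -dx_j ∧ dx_i and dx_i ∧ dx_i = 0. For each pair (i, j) with i < j, the coefficient of dx_i ∧ dx_j in alpha ∧ beta is (alpha_i * beta_j - alpha_j * beta_i). Collecting: alpha ∧ beta = (6*x) dx ∧ dy.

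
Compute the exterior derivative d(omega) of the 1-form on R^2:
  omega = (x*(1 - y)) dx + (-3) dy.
d(omega) = (x) dx ∧ dy

For a 1-form omega = sum_i f_i dx_i, the exterior derivative is
  d(omega) = sum_{i < j} (∂f_j/∂x_i - ∂f_i/∂x_j) dx_i ∧ dx_j.
  coefficient of dx ∧ dy: ∂f_2/∂x - ∂f_1/∂y = ∂(-3)/∂x - ∂(x*(1 - y))/∂y = x
Assembling: d(omega) = (x) dx ∧ dy.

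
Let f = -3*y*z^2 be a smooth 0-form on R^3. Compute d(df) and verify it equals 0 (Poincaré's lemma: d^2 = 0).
d(df) = 0

Step 1: df = sum_i (∂f/∂x_i) dx_i = (0) dx + (-3*z^2) dy + (-6*y*z) dz.
Step 2: Apply d again. Using the 1-form formula, the coefficient of dx ∧ dy in d(df) is ∂^2 f/∂x ∂y - ∂^2 f/∂y ∂x = (0) - (0) = 0 (equality of mixed partials for smooth f).
Similarly for dx ∧ dz and dy ∧ dz — all coefficients vanish. So d(df) = 0.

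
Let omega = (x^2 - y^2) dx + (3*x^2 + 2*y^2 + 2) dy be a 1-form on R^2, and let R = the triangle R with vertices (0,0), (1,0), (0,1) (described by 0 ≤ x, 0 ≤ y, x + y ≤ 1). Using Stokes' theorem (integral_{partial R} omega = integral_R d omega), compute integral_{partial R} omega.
integral_(partial R) omega = 4/3

Stokes: integral_partial_R omega = integral_R d omega with d omega = (∂Q/∂x - ∂P/∂y) dx ∧ dy.
  ∂Q/∂x = 6*x
  ∂P/∂y = -2*y
  integrand = ∂Q/∂x - ∂P/∂y = 6*x + 2*y.
Integrating over R: integral_0^1 integral_0^{1-x} (6*x + 2*y) dy dx = 4/3.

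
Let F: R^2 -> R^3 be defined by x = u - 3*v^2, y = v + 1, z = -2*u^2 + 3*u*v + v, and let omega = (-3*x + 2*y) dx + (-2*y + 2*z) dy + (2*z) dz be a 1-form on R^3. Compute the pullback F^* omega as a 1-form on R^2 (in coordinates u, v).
F^* omega = (16*u^3 - 36*u^2*v + 18*u*v^2 - 8*u*v - 3*u + 15*v^2 + 2*v + 2) du + (-12*u^3 + 18*u^2*v - 8*u^2 + 36*u*v - 54*v^3 - 12*v^2 - 10*v - 2) dv

Using F^*(f dg) = (f ∘ F) d(g ∘ F), substitute each coordinate x_i by F_i(u, v) in f_i, and replace dx_i by d F_i = (∂F_i/∂u) du + (∂F_i/∂v) dv.
  For the x component: f_1(F) = -3*u + 9*v^2 + 2*v + 2; d F_1 = (1) du + (-6*v) dv
  For the y component: f_2(F) = -4*u^2 + 6*u*v - 2; d F_2 = (0) du + (1) dv
  For the z component: f_3(F) = -4*u^2 + 6*u*v + 2*v; d F_3 = (-4*u + 3*v) du + (3*u + 1) dv
Combining and collecting du, dv coefficients:
  coeff of du: 16*u^3 - 36*u^2*v + 18*u*v^2 - 8*u*v - 3*u + 15*v^2 + 2*v + 2
  coeff of dv: -12*u^3 + 18*u^2*v - 8*u^2 + 36*u*v - 54*v^3 - 12*v^2 - 10*v - 2
F^* omega = (16*u^3 - 36*u^2*v + 18*u*v^2 - 8*u*v - 3*u + 15*v^2 + 2*v + 2) du + (-12*u^3 + 18*u^2*v - 8*u^2 + 36*u*v - 54*v^3 - 12*v^2 - 10*v - 2) dv.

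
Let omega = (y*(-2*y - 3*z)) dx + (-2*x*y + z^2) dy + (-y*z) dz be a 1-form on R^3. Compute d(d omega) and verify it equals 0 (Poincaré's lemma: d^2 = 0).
d(d omega) = 0

Step 1: d omega = sum_{i<j} (∂f_j/∂x_i - ∂f_i/∂x_j) dx_i ∧ dx_j:
  coeff of dx ∧ dy: 2*y + 3*z
  coeff of dx ∧ dz: 3*y
  coeff of dy ∧ dz: -3*z
Step 2: Apply d again to each 2-form coefficient. The only possible 3-form in R^3 is dx ∧ dy ∧ dz, with coefficient
  ∂(coeff of dy∧dz)/∂x - ∂(coeff of dx∧dz)/∂y + ∂(coeff of dx∧dy)/∂z
  = ∂/∂x (-3*z) - ∂/∂y (3*y) + ∂/∂z (2*y + 3*z).
Each of these terms simplifies to sums of mixed partials that cancel in pairs. The result is 0 (by equality of mixed partials for smooth functions — Schwarz / Clairaut).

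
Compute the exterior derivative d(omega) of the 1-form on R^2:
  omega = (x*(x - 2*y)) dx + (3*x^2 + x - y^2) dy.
d(omega) = (8*x + 1) dx ∧ dy

For a 1-form omega = sum_i f_i dx_i, the exterior derivative is
  d(omega) = sum_{i < j} (∂f_j/∂x_i - ∂f_i/∂x_j) dx_i ∧ dx_j.
  coefficient of dx ∧ dy: ∂f_2/∂x - ∂f_1/∂y = ∂(3*x^2 + x - y^2)/∂x - ∂(x*(x - 2*y))/∂y = 8*x + 1
Assembling: d(omega) = (8*x + 1) dx ∧ dy.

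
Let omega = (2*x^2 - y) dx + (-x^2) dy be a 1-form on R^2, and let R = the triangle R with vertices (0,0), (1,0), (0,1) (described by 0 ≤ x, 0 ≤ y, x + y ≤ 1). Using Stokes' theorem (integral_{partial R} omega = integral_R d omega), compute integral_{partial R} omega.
integral_(partial R) omega = 1/6

Stokes: integral_partial_R omega = integral_R d omega with d omega = (∂Q/∂x - ∂P/∂y) dx ∧ dy.
  ∂Q/∂x = -2*x
  ∂P/∂y = -1
  integrand = ∂Q/∂x - ∂P/∂y = 1 - 2*x.
Integrating over R: integral_0^1 integral_0^{1-x} (1 - 2*x) dy dx = 1/6.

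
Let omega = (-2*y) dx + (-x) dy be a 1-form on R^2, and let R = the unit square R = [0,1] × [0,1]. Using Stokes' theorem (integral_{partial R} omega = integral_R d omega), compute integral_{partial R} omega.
integral_(partial R) omega = 1

Stokes: integral_partial_R omega = integral_R d omega with d omega = (∂Q/∂x - ∂P/∂y) dx ∧ dy.
  ∂Q/∂x = -1
  ∂P/∂y = -2
  integrand = ∂Q/∂x - ∂P/∂y = 1.
Integrating over R: integral_0^1 integral_0^1 (1) dx dy = 1.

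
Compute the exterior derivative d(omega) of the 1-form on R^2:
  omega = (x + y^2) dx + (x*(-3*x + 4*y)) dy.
d(omega) = (-6*x + 2*y) dx ∧ dy

For a 1-form omega = sum_i f_i dx_i, the exterior derivative is
  d(omega) = sum_{i < j} (∂f_j/∂x_i - ∂f_i/∂x_j) dx_i ∧ dx_j.
  coefficient of dx ∧ dy: ∂f_2/∂x - ∂f_1/∂y = ∂(x*(-3*x + 4*y))/∂x - ∂(x + y^2)/∂y = -6*x + 2*y
Assembling: d(omega) = (-6*x + 2*y) dx ∧ dy.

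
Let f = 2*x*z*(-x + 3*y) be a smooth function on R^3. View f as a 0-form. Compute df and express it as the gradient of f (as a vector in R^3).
df = (2*z*(-2*x + 3*y)) dx + (6*x*z) dy + (2*x*(-x + 3*y)) dz; grad f = (2*z*(-2*x + 3*y), 6*x*z, 2*x*(-x + 3*y))

For a 0-form f, d f = (∂f/∂x) dx + (∂f/∂y) dy + (∂f/∂z) dz. The components of the vector representation are exactly the entries of grad f in Cartesian coordinates:
  ∂f/∂x = 2*z*(-2*x + 3*y)
  ∂f/∂y = 6*x*z
  ∂f/∂z = 2*x*(-x + 3*y).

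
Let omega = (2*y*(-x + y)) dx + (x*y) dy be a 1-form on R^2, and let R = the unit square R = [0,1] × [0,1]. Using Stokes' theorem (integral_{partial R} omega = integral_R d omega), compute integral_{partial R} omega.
integral_(partial R) omega = -1/2

Stokes: integral_partial_R omega = integral_R d omega with d omega = (∂Q/∂x - ∂P/∂y) dx ∧ dy.
  ∂Q/∂x = y
  ∂P/∂y = -2*x + 4*y
  integrand = ∂Q/∂x - ∂P/∂y = 2*x - 3*y.
Integrating over R: integral_0^1 integral_0^1 (2*x - 3*y) dx dy = -1/2.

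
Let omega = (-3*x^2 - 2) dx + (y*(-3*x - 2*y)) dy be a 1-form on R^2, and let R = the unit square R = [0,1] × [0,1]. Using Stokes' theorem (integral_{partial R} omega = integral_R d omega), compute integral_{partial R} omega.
integral_(partial R) omega = -3/2

Stokes: integral_partial_R omega = integral_R d omega with d omega = (∂Q/∂x - ∂P/∂y) dx ∧ dy.
  ∂Q/∂x = -3*y
  ∂P/∂y = 0
  integrand = ∂Q/∂x - ∂P/∂y = -3*y.
Integrating over R: integral_0^1 integral_0^1 (-3*y) dx dy = -3/2.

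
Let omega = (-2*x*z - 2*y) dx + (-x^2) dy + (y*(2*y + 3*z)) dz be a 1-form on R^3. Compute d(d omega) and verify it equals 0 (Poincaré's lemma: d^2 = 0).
d(d omega) = 0

Step 1: d omega = sum_{i<j} (∂f_j/∂x_i - ∂f_i/∂x_j) dx_i ∧ dx_j:
  coeff of dx ∧ dy: 2 - 2*x
  coeff of dx ∧ dz: 2*x
  coeff of dy ∧ dz: 4*y + 3*z
Step 2: Apply d again to each 2-form coefficient. The only possible 3-form in R^3 is dx ∧ dy ∧ dz, with coefficient
  ∂(coeff of dy∧dz)/∂x - ∂(coeff of dx∧dz)/∂y + ∂(coeff of dx∧dy)/∂z
  = ∂/∂x (4*y + 3*z) - ∂/∂y (2*x) + ∂/∂z (2 - 2*x).
Each of these terms simplifies to sums of mixed partials that cancel in pairs. The result is 0 (by equality of mixed partials for smooth functions — Schwarz / Clairaut).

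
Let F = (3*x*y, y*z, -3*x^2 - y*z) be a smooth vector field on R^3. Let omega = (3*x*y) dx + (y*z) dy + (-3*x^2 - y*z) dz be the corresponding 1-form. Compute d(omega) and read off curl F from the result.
d(omega) = (-y - z) dy ∧ dz + (6*x) dz ∧ dx + (-3*x) dx ∧ dy; curl F = (-y - z, 6*x, -3*x)

d omega = sum_{i<j} (∂f_j/∂x_i - ∂f_i/∂x_j) dx_i ∧ dx_j. Under the identification (dy ∧ dz, dz ∧ dx, dx ∧ dy) ↔ (e_x, e_y, e_z), the coefficients are exactly the components of curl F. Compute:
  ∂R/∂y - ∂Q/∂z = (-z) - (y) = -y - z
  ∂P/∂z - ∂R/∂x = (0) - (-6*x) = 6*x
  ∂Q/∂x - ∂P/∂y = (0) - (3*x) = -3*x.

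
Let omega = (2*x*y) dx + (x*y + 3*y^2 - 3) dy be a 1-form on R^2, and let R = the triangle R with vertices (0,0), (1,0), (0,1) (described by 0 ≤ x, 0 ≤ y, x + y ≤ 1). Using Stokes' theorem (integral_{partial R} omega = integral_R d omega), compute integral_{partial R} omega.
integral_(partial R) omega = -1/6

Stokes: integral_partial_R omega = integral_R d omega with d omega = (∂Q/∂x - ∂P/∂y) dx ∧ dy.
  ∂Q/∂x = y
  ∂P/∂y = 2*x
  integrand = ∂Q/∂x - ∂P/∂y = -2*x + y.
Integrating over R: integral_0^1 integral_0^{1-x} (-2*x + y) dy dx = -1/6.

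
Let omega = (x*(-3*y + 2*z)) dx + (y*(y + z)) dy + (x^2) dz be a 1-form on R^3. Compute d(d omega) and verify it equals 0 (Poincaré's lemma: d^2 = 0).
d(d omega) = 0

Step 1: d omega = sum_{i<j} (∂f_j/∂x_i - ∂f_i/∂x_j) dx_i ∧ dx_j:
  coeff of dx ∧ dy: 3*x
  coeff of dx ∧ dz: 0
  coeff of dy ∧ dz: -y
Step 2: Apply d again to each 2-form coefficient. The only possible 3-form in R^3 is dx ∧ dy ∧ dz, with coefficient
  ∂(coeff of dy∧dz)/∂x - ∂(coeff of dx∧dz)/∂y + ∂(coeff of dx∧dy)/∂z
  = ∂/∂x (-y) - ∂/∂y (0) + ∂/∂z (3*x).
Each of these terms simplifies to sums of mixed partials that cancel in pairs. The result is 0 (by equality of mixed partials for smooth functions — Schwarz / Clairaut).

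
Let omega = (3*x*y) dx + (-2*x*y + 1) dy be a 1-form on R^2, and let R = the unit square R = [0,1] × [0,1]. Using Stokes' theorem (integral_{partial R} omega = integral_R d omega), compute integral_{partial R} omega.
integral_(partial R) omega = -5/2

Stokes: integral_partial_R omega = integral_R d omega with d omega = (∂Q/∂x - ∂P/∂y) dx ∧ dy.
  ∂Q/∂x = -2*y
  ∂P/∂y = 3*x
  integrand = ∂Q/∂x - ∂P/∂y = -3*x - 2*y.
Integrating over R: integral_0^1 integral_0^1 (-3*x - 2*y) dx dy = -5/2.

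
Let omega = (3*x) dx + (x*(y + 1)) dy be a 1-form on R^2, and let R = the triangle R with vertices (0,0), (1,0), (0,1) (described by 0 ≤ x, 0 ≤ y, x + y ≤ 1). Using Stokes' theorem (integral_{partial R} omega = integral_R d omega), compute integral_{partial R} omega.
integral_(partial R) omega = 2/3

Stokes: integral_partial_R omega = integral_R d omega with d omega = (∂Q/∂x - ∂P/∂y) dx ∧ dy.
  ∂Q/∂x = y + 1
  ∂P/∂y = 0
  integrand = ∂Q/∂x - ∂P/∂y = y + 1.
Integrating over R: integral_0^1 integral_0^{1-x} (y + 1) dy dx = 2/3.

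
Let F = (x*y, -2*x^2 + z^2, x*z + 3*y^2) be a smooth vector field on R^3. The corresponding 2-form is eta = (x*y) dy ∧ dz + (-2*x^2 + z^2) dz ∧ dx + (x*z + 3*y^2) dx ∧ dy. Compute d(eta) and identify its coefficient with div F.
d(eta) = (x + y) dx ∧ dy ∧ dz; div F = x + y

For a 2-form in R^3 of the form above, applying d gives a 3-form with coefficient ∂P/∂x + ∂Q/∂y + ∂R/∂z:
  ∂P/∂x = y
  ∂Q/∂y = 0
  ∂R/∂z = x
Sum = x + y, which is exactly div F.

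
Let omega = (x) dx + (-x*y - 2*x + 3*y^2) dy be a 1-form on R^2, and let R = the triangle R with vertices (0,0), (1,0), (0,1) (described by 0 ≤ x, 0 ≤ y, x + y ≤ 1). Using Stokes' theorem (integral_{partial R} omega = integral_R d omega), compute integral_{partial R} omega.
integral_(partial R) omega = -7/6

Stokes: integral_partial_R omega = integral_R d omega with d omega = (∂Q/∂x - ∂P/∂y) dx ∧ dy.
  ∂Q/∂x = -y - 2
  ∂P/∂y = 0
  integrand = ∂Q/∂x - ∂P/∂y = -y - 2.
Integrating over R: integral_0^1 integral_0^{1-x} (-y - 2) dy dx = -7/6.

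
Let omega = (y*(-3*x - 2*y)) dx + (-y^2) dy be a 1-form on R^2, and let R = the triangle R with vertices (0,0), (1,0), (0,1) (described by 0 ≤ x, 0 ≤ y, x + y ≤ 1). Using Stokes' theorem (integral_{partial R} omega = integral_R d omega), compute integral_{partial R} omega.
integral_(partial R) omega = 7/6

Stokes: integral_partial_R omega = integral_R d omega with d omega = (∂Q/∂x - ∂P/∂y) dx ∧ dy.
  ∂Q/∂x = 0
  ∂P/∂y = -3*x - 4*y
  integrand = ∂Q/∂x - ∂P/∂y = 3*x + 4*y.
Integrating over R: integral_0^1 integral_0^{1-x} (3*x + 4*y) dy dx = 7/6.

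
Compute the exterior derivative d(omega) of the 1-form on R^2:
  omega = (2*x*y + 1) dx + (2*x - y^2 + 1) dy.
d(omega) = (2 - 2*x) dx ∧ dy

For a 1-form omega = sum_i f_i dx_i, the exterior derivative is
  d(omega) = sum_{i < j} (∂f_j/∂x_i - ∂f_i/∂x_j) dx_i ∧ dx_j.
  coefficient of dx ∧ dy: ∂f_2/∂x - ∂f_1/∂y = ∂(2*x - y^2 + 1)/∂x - ∂(2*x*y + 1)/∂y = 2 - 2*x
Assembling: d(omega) = (2 - 2*x) dx ∧ dy.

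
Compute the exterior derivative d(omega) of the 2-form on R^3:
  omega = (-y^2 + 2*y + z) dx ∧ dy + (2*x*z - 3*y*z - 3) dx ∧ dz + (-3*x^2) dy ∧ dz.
d(omega) = (-6*x + 3*z + 1) dx ∧ dy ∧ dz

For a 2-form omega = sum_{i<j} g_{ij} dx_i ∧ dx_j, the exterior derivative is
  d(omega) = sum_{i<j} d(g_{ij}) ∧ dx_i ∧ dx_j = sum_{i<j, k} (∂g_{ij}/∂x_k) dx_k ∧ dx_i ∧ dx_j.
Expand each term, using dx_k ∧ dx_i ∧ dx_j = sgn(permutation) dx_{(a)} ∧ dx_{(b)} ∧ dx_{(c)} with (a < b < c) sorted:
  d(-y^2 + 2*y + z) includes (∂/∂z)(-y^2 + 2*y + z) dz = (1) dz, which multiplied by dx ∧ dy gives (1) dx ∧ dy ∧ dz
  d(2*x*z - 3*y*z - 3) includes (∂/∂y)(2*x*z - 3*y*z - 3) dy = (-3*z) dy, which multiplied by dx ∧ dz gives (3*z) dx ∧ dy ∧ dz
  d(-3*x^2) includes (∂/∂x)(-3*x^2) dx = (-6*x) dx, which multiplied by dy ∧ dz gives (-6*x) dx ∧ dy ∧ dz
Collecting like 3-forms: d(omega) = (-6*x + 3*z + 1) dx ∧ dy ∧ dz.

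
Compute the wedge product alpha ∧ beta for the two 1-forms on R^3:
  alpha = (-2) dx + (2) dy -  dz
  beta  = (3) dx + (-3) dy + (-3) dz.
alpha ∧ beta = (9) dx ∧ dz + (-9) dy ∧ dz

Distribute the wedge, using dx_i ∧ dx_j = -dx_j ∧ dx_i and dx_i ∧ dx_i = 0. For each pair (i, j) with i < j, the coefficient of dx_i ∧ dx_j in alpha ∧ beta is (alpha_i * beta_j - alpha_j * beta_i). Collecting: alpha ∧ beta = (9) dx ∧ dz + (-9) dy ∧ dz.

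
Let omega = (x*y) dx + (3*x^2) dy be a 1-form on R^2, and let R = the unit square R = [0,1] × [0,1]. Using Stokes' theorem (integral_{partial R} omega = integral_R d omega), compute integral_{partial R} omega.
integral_(partial R) omega = 5/2

Stokes: integral_partial_R omega = integral_R d omega with d omega = (∂Q/∂x - ∂P/∂y) dx ∧ dy.
  ∂Q/∂x = 6*x
  ∂P/∂y = x
  integrand = ∂Q/∂x - ∂P/∂y = 5*x.
Integrating over R: integral_0^1 integral_0^1 (5*x) dx dy = 5/2.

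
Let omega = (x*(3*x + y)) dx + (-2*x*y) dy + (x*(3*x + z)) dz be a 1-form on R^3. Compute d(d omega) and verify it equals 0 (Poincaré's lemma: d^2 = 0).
d(d omega) = 0

Step 1: d omega = sum_{i<j} (∂f_j/∂x_i - ∂f_i/∂x_j) dx_i ∧ dx_j:
  coeff of dx ∧ dy: -x - 2*y
  coeff of dx ∧ dz: 6*x + z
  coeff of dy ∧ dz: 0
Step 2: Apply d again to each 2-form coefficient. The only possible 3-form in R^3 is dx ∧ dy ∧ dz, with coefficient
  ∂(coeff of dy∧dz)/∂x - ∂(coeff of dx∧dz)/∂y + ∂(coeff of dx∧dy)/∂z
  = ∂/∂x (0) - ∂/∂y (6*x + z) + ∂/∂z (-x - 2*y).
Each of these terms simplifies to sums of mixed partials that cancel in pairs. The result is 0 (by equality of mixed partials for smooth functions — Schwarz / Clairaut).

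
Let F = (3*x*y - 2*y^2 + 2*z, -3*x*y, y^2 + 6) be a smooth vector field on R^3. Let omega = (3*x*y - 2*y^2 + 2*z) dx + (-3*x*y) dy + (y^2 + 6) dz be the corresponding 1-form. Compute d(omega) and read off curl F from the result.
d(omega) = (2*y) dy ∧ dz + (2) dz ∧ dx + (-3*x + y) dx ∧ dy; curl F = (2*y, 2, -3*x + y)

d omega = sum_{i<j} (∂f_j/∂x_i - ∂f_i/∂x_j) dx_i ∧ dx_j. Under the identification (dy ∧ dz, dz ∧ dx, dx ∧ dy) ↔ (e_x, e_y, e_z), the coefficients are exactly the components of curl F. Compute:
  ∂R/∂y - ∂Q/∂z = (2*y) - (0) = 2*y
  ∂P/∂z - ∂R/∂x = (2) - (0) = 2
  ∂Q/∂x - ∂P/∂y = (-3*y) - (3*x - 4*y) = -3*x + y.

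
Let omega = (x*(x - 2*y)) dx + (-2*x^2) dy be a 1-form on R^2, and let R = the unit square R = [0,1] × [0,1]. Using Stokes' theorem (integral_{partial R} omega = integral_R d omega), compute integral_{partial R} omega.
integral_(partial R) omega = -1

Stokes: integral_partial_R omega = integral_R d omega with d omega = (∂Q/∂x - ∂P/∂y) dx ∧ dy.
  ∂Q/∂x = -4*x
  ∂P/∂y = -2*x
  integrand = ∂Q/∂x - ∂P/∂y = -2*x.
Integrating over R: integral_0^1 integral_0^1 (-2*x) dx dy = -1.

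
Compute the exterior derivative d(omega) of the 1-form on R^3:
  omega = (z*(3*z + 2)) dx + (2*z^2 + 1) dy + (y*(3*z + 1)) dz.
d(omega) = (-6*z - 2) dx ∧ dz + (1 - z) dy ∧ dz

For a 1-form omega = sum_i f_i dx_i, the exterior derivative is
  d(omega) = sum_{i < j} (∂f_j/∂x_i - ∂f_i/∂x_j) dx_i ∧ dx_j.
  coefficient of dx ∧ dz: ∂f_3/∂x - ∂f_1/∂z = ∂(y*(3*z + 1))/∂x - ∂(z*(3*z + 2))/∂z = -6*z - 2
  coefficient of dy ∧ dz: ∂f_3/∂y - ∂f_2/∂z = ∂(y*(3*z + 1))/∂y - ∂(2*z^2 + 1)/∂z = 1 - z
Assembling: d(omega) = (-6*z - 2) dx ∧ dz + (1 - z) dy ∧ dz.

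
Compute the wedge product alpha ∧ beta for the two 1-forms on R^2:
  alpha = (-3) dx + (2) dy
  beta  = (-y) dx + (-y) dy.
alpha ∧ beta = (5*y) dx ∧ dy

Distribute the wedge, using dx_i ∧ dx_j = -dx_j ∧ dx_i and dx_i ∧ dx_i = 0. For each pair (i, j) with i < j, the coefficient of dx_i ∧ dx_j in alpha ∧ beta is (alpha_i * beta_j - alpha_j * beta_i). Collecting: alpha ∧ beta = (5*y) dx ∧ dy.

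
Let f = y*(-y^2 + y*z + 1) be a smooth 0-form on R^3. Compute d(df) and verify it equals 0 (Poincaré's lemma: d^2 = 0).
d(df) = 0

Step 1: df = sum_i (∂f/∂x_i) dx_i = (0) dx + (-3*y^2 + 2*y*z + 1) dy + (y^2) dz.
Step 2: Apply d again. Using the 1-form formula, the coefficient of dx ∧ dy in d(df) is ∂^2 f/∂x ∂y - ∂^2 f/∂y ∂x = (0) - (0) = 0 (equality of mixed partials for smooth f).
Similarly for dx ∧ dz and dy ∧ dz — all coefficients vanish. So d(df) = 0.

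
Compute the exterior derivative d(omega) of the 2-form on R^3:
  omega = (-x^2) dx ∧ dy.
d(omega) = 0

For a 2-form omega = sum_{i<j} g_{ij} dx_i ∧ dx_j, the exterior derivative is
  d(omega) = sum_{i<j} d(g_{ij}) ∧ dx_i ∧ dx_j = sum_{i<j, k} (∂g_{ij}/∂x_k) dx_k ∧ dx_i ∧ dx_j.
Expand each term, using dx_k ∧ dx_i ∧ dx_j = sgn(permutation) dx_{(a)} ∧ dx_{(b)} ∧ dx_{(c)} with (a < b < c) sorted:

Collecting like 3-forms: d(omega) = 0.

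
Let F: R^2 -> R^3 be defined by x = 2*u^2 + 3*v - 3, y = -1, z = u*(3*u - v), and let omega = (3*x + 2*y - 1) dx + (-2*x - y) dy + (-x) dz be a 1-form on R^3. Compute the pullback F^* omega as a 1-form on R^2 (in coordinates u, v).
F^* omega = (12*u^3 + 2*u^2*v + 18*u*v - 30*u + 3*v^2 - 3*v) du + (2*u^3 + 18*u^2 + 3*u*v - 3*u + 27*v - 36) dv

Using F^*(f dg) = (f ∘ F) d(g ∘ F), substitute each coordinate x_i by F_i(u, v) in f_i, and replace dx_i by d F_i = (∂F_i/∂u) du + (∂F_i/∂v) dv.
  For the x component: f_1(F) = 6*u^2 + 9*v - 12; d F_1 = (4*u) du + (3) dv
  For the y component: f_2(F) = -4*u^2 - 6*v + 7; d F_2 = (0) du + (0) dv
  For the z component: f_3(F) = -2*u^2 - 3*v + 3; d F_3 = (6*u - v) du + (-u) dv
Combining and collecting du, dv coefficients:
  coeff of du: 12*u^3 + 2*u^2*v + 18*u*v - 30*u + 3*v^2 - 3*v
  coeff of dv: 2*u^3 + 18*u^2 + 3*u*v - 3*u + 27*v - 36
F^* omega = (12*u^3 + 2*u^2*v + 18*u*v - 30*u + 3*v^2 - 3*v) du + (2*u^3 + 18*u^2 + 3*u*v - 3*u + 27*v - 36) dv.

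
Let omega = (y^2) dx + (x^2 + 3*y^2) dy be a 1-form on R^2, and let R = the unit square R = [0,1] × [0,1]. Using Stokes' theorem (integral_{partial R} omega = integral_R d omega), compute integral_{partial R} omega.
integral_(partial R) omega = 0

Stokes: integral_partial_R omega = integral_R d omega with d omega = (∂Q/∂x - ∂P/∂y) dx ∧ dy.
  ∂Q/∂x = 2*x
  ∂P/∂y = 2*y
  integrand = ∂Q/∂x - ∂P/∂y = 2*x - 2*y.
Integrating over R: integral_0^1 integral_0^1 (2*x - 2*y) dx dy = 0.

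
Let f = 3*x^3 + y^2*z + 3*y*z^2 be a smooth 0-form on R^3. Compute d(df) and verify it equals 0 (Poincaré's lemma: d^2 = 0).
d(df) = 0

Step 1: df = sum_i (∂f/∂x_i) dx_i = (9*x^2) dx + (z*(2*y + 3*z)) dy + (y*(y + 6*z)) dz.
Step 2: Apply d again. Using the 1-form formula, the coefficient of dx ∧ dy in d(df) is ∂^2 f/∂x ∂y - ∂^2 f/∂y ∂x = (0) - (0) = 0 (equality of mixed partials for smooth f).
Similarly for dx ∧ dz and dy ∧ dz — all coefficients vanish. So d(df) = 0.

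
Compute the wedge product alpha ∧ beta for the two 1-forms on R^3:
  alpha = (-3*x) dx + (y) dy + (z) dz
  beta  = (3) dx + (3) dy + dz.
alpha ∧ beta = (-9*x - 3*y) dx ∧ dy + (-3*x - 3*z) dx ∧ dz + (y - 3*z) dy ∧ dz

Distribute the wedge, using dx_i ∧ dx_j = -dx_j ∧ dx_i and dx_i ∧ dx_i = 0. For each pair (i, j) with i < j, the coefficient of dx_i ∧ dx_j in alpha ∧ beta is (alpha_i * beta_j - alpha_j * beta_i). Collecting: alpha ∧ beta = (-9*x - 3*y) dx ∧ dy + (-3*x - 3*z) dx ∧ dz + (y - 3*z) dy ∧ dz.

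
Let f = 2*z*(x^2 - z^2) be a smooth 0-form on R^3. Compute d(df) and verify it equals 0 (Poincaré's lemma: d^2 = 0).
d(df) = 0

Step 1: df = sum_i (∂f/∂x_i) dx_i = (4*x*z) dx + (0) dy + (2*x^2 - 6*z^2) dz.
Step 2: Apply d again. Using the 1-form formula, the coefficient of dx ∧ dy in d(df) is ∂^2 f/∂x ∂y - ∂^2 f/∂y ∂x = (0) - (0) = 0 (equality of mixed partials for smooth f).
Similarly for dx ∧ dz and dy ∧ dz — all coefficients vanish. So d(df) = 0.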